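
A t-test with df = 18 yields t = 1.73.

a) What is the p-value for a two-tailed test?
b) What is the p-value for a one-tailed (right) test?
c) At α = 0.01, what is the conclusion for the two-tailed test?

Using t-distribution with df = 18:
a) Two-tailed: p = 2×P(T > 1.73) = 0.1007
b) One-tailed: p = P(T > 1.73) = 0.0504
c) 0.1007 ≥ 0.01, fail to reject H₀

Answer: a) 0.1007, b) 0.0504, c) fail to reject H₀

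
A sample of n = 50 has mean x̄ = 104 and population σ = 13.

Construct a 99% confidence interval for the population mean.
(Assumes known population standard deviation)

Answer: (99.2640, 108.7360)

Derivation:
Confidence level: 99%, α = 0.01
z_0.005 = 2.576
SE = σ/√n = 13/√50 = 1.8385
Margin of error = 2.576 × 1.8385 = 4.7360
CI: x̄ ± margin = 104 ± 4.7360
CI: (99.2640, 108.7360)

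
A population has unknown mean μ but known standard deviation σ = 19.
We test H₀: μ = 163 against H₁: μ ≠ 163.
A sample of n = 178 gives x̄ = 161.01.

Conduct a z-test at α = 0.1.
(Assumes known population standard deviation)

Answer: z = -1.3974, fail to reject H₀

Derivation:
Standard error: SE = σ/√n = 19/√178 = 1.4241
z-statistic: z = (x̄ - μ₀)/SE = (161.01 - 163)/1.4241 = -1.3974
Critical value: ±1.645
p-value = 0.1623
Decision: fail to reject H₀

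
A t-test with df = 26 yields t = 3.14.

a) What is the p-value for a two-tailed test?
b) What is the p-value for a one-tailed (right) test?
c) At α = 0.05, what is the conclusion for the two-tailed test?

Using t-distribution with df = 26:
a) Two-tailed: p = 2×P(T > 3.14) = 0.0042
b) One-tailed: p = P(T > 3.14) = 0.0021
c) 0.0042 < 0.05, reject H₀

Answer: a) 0.0042, b) 0.0021, c) reject H₀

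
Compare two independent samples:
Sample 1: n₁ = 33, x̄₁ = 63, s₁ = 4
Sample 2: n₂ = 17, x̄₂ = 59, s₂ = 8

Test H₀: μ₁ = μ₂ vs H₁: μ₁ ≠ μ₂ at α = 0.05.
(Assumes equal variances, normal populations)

Answer: t = 2.3685, reject H₀

Derivation:
Pooled variance: s²_p = [32×4² + 16×8²]/(48) = 32.0000
s_p = 5.6569
SE = s_p×√(1/n₁ + 1/n₂) = 5.6569×√(1/33 + 1/17) = 1.6888
t = (x̄₁ - x̄₂)/SE = (63 - 59)/1.6888 = 2.3685
df = 48, t-critical = ±2.011
Decision: reject H₀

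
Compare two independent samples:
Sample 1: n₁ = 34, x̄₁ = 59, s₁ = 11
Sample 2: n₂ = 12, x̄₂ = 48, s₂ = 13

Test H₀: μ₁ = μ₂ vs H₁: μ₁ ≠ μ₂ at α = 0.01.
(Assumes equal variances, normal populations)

Pooled variance: s²_p = [33×11² + 11×13²]/(44) = 133.0000
s_p = 11.5326
SE = s_p×√(1/n₁ + 1/n₂) = 11.5326×√(1/34 + 1/12) = 3.8724
t = (x̄₁ - x̄₂)/SE = (59 - 48)/3.8724 = 2.8406
df = 44, t-critical = ±2.692
Decision: reject H₀

Answer: t = 2.8406, reject H₀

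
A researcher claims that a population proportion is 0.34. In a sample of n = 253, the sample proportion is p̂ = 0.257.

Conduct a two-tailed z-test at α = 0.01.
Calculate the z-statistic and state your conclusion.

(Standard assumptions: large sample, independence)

H₀: p = 0.34, H₁: p ≠ 0.34
Standard error: SE = √(p₀(1-p₀)/n) = √(0.34×0.66/253) = 0.029782
z-statistic: z = (p̂ - p₀)/SE = (0.257 - 0.34)/0.029782 = -2.7869
Critical value: z_0.005 = ±2.576
p-value = 0.0053
Decision: reject H₀ at α = 0.01

Answer: z = -2.7869, reject H₀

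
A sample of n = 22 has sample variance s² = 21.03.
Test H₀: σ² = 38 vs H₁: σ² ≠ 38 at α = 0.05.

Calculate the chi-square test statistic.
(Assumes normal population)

Answer: χ² = 11.6218, fail to reject H₀

Derivation:
df = n - 1 = 21
χ² = (n-1)s²/σ₀² = 21×21.03/38 = 11.6218
Critical values: χ²_{0.975,21} = 10.283, χ²_{0.025,21} = 35.479
Rejection region: χ² < 10.283 or χ² > 35.479
Decision: fail to reject H₀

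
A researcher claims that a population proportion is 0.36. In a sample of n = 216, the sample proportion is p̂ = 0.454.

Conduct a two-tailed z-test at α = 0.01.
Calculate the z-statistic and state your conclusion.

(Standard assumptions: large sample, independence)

H₀: p = 0.36, H₁: p ≠ 0.36
Standard error: SE = √(p₀(1-p₀)/n) = √(0.36×0.64/216) = 0.032660
z-statistic: z = (p̂ - p₀)/SE = (0.454 - 0.36)/0.032660 = 2.8781
Critical value: z_0.005 = ±2.576
p-value = 0.0040
Decision: reject H₀ at α = 0.01

Answer: z = 2.8781, reject H₀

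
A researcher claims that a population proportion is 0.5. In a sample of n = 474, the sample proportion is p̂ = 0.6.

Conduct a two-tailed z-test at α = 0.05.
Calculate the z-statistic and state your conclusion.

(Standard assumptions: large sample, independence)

H₀: p = 0.5, H₁: p ≠ 0.5
Standard error: SE = √(p₀(1-p₀)/n) = √(0.5×0.5/474) = 0.022966
z-statistic: z = (p̂ - p₀)/SE = (0.6 - 0.5)/0.022966 = 4.3543
Critical value: z_0.025 = ±1.960
p-value < 0.0001
Decision: reject H₀ at α = 0.05

Answer: z = 4.3543, reject H₀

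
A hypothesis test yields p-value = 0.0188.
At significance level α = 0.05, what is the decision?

Compare p-value to α:
0.0188 < 0.05
Decision: reject H₀

Answer: reject H₀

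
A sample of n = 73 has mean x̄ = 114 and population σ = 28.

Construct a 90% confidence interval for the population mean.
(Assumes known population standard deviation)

Confidence level: 90%, α = 0.1
z_0.05 = 1.645
SE = σ/√n = 28/√73 = 3.2772
Margin of error = 1.645 × 3.2772 = 5.3910
CI: x̄ ± margin = 114 ± 5.3910
CI: (108.6090, 119.3910)

Answer: (108.6090, 119.3910)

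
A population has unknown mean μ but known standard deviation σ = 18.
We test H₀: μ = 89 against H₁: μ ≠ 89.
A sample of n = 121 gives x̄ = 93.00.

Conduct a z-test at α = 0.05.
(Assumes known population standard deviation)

Answer: z = 2.4444, reject H₀

Derivation:
Standard error: SE = σ/√n = 18/√121 = 1.6364
z-statistic: z = (x̄ - μ₀)/SE = (93.00 - 89)/1.6364 = 2.4444
Critical value: ±1.960
p-value = 0.0145
Decision: reject H₀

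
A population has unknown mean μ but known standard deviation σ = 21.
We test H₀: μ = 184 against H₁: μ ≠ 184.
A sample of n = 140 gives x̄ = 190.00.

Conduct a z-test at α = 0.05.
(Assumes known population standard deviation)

Answer: z = 3.3807, reject H₀

Derivation:
Standard error: SE = σ/√n = 21/√140 = 1.7748
z-statistic: z = (x̄ - μ₀)/SE = (190.00 - 184)/1.7748 = 3.3807
Critical value: ±1.960
p-value = 0.0007
Decision: reject H₀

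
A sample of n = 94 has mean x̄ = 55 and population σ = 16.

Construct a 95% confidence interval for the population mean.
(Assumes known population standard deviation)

Answer: (51.7654, 58.2346)

Derivation:
Confidence level: 95%, α = 0.05
z_0.025 = 1.960
SE = σ/√n = 16/√94 = 1.6503
Margin of error = 1.960 × 1.6503 = 3.2346
CI: x̄ ± margin = 55 ± 3.2346
CI: (51.7654, 58.2346)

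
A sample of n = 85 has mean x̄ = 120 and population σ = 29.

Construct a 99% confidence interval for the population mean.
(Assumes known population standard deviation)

Answer: (111.8972, 128.1028)

Derivation:
Confidence level: 99%, α = 0.01
z_0.005 = 2.576
SE = σ/√n = 29/√85 = 3.1455
Margin of error = 2.576 × 3.1455 = 8.1028
CI: x̄ ± margin = 120 ± 8.1028
CI: (111.8972, 128.1028)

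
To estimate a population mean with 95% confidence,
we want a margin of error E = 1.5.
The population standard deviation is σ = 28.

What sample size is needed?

z_0.025 = 1.960
n = (z×σ/E)² = (1.960×28/1.5)²
n = 1338.5842
Round up: n = 1339

Answer: n = 1339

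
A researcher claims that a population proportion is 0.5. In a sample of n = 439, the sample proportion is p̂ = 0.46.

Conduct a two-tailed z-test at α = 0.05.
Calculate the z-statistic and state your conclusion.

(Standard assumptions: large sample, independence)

Answer: z = -1.6762, fail to reject H₀

Derivation:
H₀: p = 0.5, H₁: p ≠ 0.5
Standard error: SE = √(p₀(1-p₀)/n) = √(0.5×0.5/439) = 0.023864
z-statistic: z = (p̂ - p₀)/SE = (0.46 - 0.5)/0.023864 = -1.6762
Critical value: z_0.025 = ±1.960
p-value = 0.0937
Decision: fail to reject H₀ at α = 0.05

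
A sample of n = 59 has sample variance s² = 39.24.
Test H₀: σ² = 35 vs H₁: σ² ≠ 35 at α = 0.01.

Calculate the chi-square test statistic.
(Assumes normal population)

Answer: χ² = 65.0263, fail to reject H₀

Derivation:
df = n - 1 = 58
χ² = (n-1)s²/σ₀² = 58×39.24/35 = 65.0263
Critical values: χ²_{0.995,58} = 34.008, χ²_{0.005,58} = 89.477
Rejection region: χ² < 34.008 or χ² > 89.477
Decision: fail to reject H₀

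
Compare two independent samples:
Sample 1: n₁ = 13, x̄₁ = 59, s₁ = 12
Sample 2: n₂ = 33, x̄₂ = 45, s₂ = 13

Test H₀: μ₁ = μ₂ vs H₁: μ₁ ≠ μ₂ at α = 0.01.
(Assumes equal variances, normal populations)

Answer: t = 3.3572, reject H₀

Derivation:
Pooled variance: s²_p = [12×12² + 32×13²]/(44) = 162.1818
s_p = 12.7351
SE = s_p×√(1/n₁ + 1/n₂) = 12.7351×√(1/13 + 1/33) = 4.1702
t = (x̄₁ - x̄₂)/SE = (59 - 45)/4.1702 = 3.3572
df = 44, t-critical = ±2.692
Decision: reject H₀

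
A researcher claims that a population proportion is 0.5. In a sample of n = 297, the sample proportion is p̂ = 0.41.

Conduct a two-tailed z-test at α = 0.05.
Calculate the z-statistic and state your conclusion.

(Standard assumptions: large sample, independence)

H₀: p = 0.5, H₁: p ≠ 0.5
Standard error: SE = √(p₀(1-p₀)/n) = √(0.5×0.5/297) = 0.029013
z-statistic: z = (p̂ - p₀)/SE = (0.41 - 0.5)/0.029013 = -3.1021
Critical value: z_0.025 = ±1.960
p-value = 0.0019
Decision: reject H₀ at α = 0.05

Answer: z = -3.1021, reject H₀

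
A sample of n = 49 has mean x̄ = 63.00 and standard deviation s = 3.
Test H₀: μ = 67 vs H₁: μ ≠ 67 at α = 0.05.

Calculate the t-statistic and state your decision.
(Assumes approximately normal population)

df = n - 1 = 48
SE = s/√n = 3/√49 = 0.4286
t = (x̄ - μ₀)/SE = (63.00 - 67)/0.4286 = -9.3327
Critical value: t_{0.025,48} = ±2.011
p-value < 0.0001
Decision: reject H₀

Answer: t = -9.3327, reject H₀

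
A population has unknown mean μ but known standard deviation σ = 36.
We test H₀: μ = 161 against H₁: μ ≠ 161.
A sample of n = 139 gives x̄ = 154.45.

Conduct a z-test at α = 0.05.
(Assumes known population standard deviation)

Answer: z = -2.1451, reject H₀

Derivation:
Standard error: SE = σ/√n = 36/√139 = 3.0535
z-statistic: z = (x̄ - μ₀)/SE = (154.45 - 161)/3.0535 = -2.1451
Critical value: ±1.960
p-value = 0.0319
Decision: reject H₀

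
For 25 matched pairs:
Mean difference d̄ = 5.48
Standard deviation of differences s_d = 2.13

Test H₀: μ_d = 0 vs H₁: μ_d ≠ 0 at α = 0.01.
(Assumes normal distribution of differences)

df = n - 1 = 24
SE = s_d/√n = 2.13/√25 = 0.4260
t = d̄/SE = 5.48/0.4260 = 12.8638
Critical value: t_{0.005,24} = ±2.797
p-value < 0.0001
Decision: reject H₀

Answer: t = 12.8638, reject H₀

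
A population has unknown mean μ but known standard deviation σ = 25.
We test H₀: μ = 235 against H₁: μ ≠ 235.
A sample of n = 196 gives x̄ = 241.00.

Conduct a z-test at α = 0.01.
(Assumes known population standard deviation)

Answer: z = 3.3600, reject H₀

Derivation:
Standard error: SE = σ/√n = 25/√196 = 1.7857
z-statistic: z = (x̄ - μ₀)/SE = (241.00 - 235)/1.7857 = 3.3600
Critical value: ±2.576
p-value = 0.0008
Decision: reject H₀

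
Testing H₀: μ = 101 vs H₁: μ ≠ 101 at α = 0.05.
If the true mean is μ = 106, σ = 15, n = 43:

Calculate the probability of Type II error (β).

SE = σ/√n = 15/√43 = 2.2875
Critical values: μ₀ ± z_0.025×SE = 101 ± 1.960×2.2875
Acceptance region: (96.5165, 105.4835)
Under H₁ (μ = 106): z_high = (105.4835 - 106)/2.2875 = -0.2258, z_low = (96.5165 - 106)/2.2875 = -4.1458
β = P(not reject | H₁) = Φ(-0.2258) - Φ(-4.1458) ≈ 0.4107

Answer: β ≈ 0.4107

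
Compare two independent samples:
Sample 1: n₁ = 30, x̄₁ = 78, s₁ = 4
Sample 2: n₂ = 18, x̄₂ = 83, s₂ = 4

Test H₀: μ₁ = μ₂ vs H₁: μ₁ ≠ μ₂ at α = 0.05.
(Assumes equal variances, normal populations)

Answer: t = -4.1925, reject H₀

Derivation:
Pooled variance: s²_p = [29×4² + 17×4²]/(46) = 16.0000
s_p = 4.0000
SE = s_p×√(1/n₁ + 1/n₂) = 4.0000×√(1/30 + 1/18) = 1.1926
t = (x̄₁ - x̄₂)/SE = (78 - 83)/1.1926 = -4.1925
df = 46, t-critical = ±2.013
Decision: reject H₀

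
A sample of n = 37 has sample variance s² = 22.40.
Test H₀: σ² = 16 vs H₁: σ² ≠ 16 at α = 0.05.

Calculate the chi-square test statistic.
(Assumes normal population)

Answer: χ² = 50.4000, fail to reject H₀

Derivation:
df = n - 1 = 36
χ² = (n-1)s²/σ₀² = 36×22.40/16 = 50.4000
Critical values: χ²_{0.975,36} = 21.336, χ²_{0.025,36} = 54.437
Rejection region: χ² < 21.336 or χ² > 54.437
Decision: fail to reject H₀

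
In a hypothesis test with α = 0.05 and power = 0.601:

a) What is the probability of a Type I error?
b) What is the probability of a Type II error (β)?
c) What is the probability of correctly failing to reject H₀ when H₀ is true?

Answer: a) 0.05, b) 0.399, c) 0.95

Derivation:
a) Type I error probability = α = 0.05
b) Power = P(reject H₀ | H₁ true) = 1 - β = 0.601, so Type II error probability = β = 1 - Power = 0.399
c) P(fail to reject H₀ | H₀ true) = 1 - α = 0.95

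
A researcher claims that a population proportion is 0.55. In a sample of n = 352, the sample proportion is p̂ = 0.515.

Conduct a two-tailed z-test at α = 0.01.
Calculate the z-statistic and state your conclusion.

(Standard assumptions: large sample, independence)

Answer: z = -1.3199, fail to reject H₀

Derivation:
H₀: p = 0.55, H₁: p ≠ 0.55
Standard error: SE = √(p₀(1-p₀)/n) = √(0.55×0.45/352) = 0.026517
z-statistic: z = (p̂ - p₀)/SE = (0.515 - 0.55)/0.026517 = -1.3199
Critical value: z_0.005 = ±2.576
p-value = 0.1869
Decision: fail to reject H₀ at α = 0.01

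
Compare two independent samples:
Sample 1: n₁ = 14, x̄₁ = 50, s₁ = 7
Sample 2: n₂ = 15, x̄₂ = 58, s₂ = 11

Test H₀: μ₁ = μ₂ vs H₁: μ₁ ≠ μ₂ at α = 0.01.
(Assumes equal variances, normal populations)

Pooled variance: s²_p = [13×7² + 14×11²]/(27) = 86.3333
s_p = 9.2916
SE = s_p×√(1/n₁ + 1/n₂) = 9.2916×√(1/14 + 1/15) = 3.4529
t = (x̄₁ - x̄₂)/SE = (50 - 58)/3.4529 = -2.3169
df = 27, t-critical = ±2.771
Decision: fail to reject H₀

Answer: t = -2.3169, fail to reject H₀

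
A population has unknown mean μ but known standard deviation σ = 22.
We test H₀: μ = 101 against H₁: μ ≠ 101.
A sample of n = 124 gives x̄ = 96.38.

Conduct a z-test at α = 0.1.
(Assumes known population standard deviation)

Answer: z = -2.3384, reject H₀

Derivation:
Standard error: SE = σ/√n = 22/√124 = 1.9757
z-statistic: z = (x̄ - μ₀)/SE = (96.38 - 101)/1.9757 = -2.3384
Critical value: ±1.645
p-value = 0.0194
Decision: reject H₀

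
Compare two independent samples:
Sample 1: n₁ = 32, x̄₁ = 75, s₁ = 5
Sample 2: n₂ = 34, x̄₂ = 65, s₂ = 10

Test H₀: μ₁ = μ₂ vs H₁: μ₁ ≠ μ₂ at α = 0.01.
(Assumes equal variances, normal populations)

Answer: t = 5.0883, reject H₀

Derivation:
Pooled variance: s²_p = [31×5² + 33×10²]/(64) = 63.6719
s_p = 7.9795
SE = s_p×√(1/n₁ + 1/n₂) = 7.9795×√(1/32 + 1/34) = 1.9653
t = (x̄₁ - x̄₂)/SE = (75 - 65)/1.9653 = 5.0883
df = 64, t-critical = ±2.655
Decision: reject H₀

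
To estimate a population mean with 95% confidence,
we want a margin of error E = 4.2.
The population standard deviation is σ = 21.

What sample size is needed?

Answer: n = 97

Derivation:
z_0.025 = 1.960
n = (z×σ/E)² = (1.960×21/4.2)²
n = 96.0400
Round up: n = 97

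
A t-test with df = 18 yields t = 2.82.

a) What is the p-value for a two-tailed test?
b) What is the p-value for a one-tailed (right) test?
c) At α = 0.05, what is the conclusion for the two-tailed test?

Answer: a) 0.0113, b) 0.0057, c) reject H₀

Derivation:
Using t-distribution with df = 18:
a) Two-tailed: p = 2×P(T > 2.82) = 0.0113
b) One-tailed: p = P(T > 2.82) = 0.0057
c) 0.0113 < 0.05, reject H₀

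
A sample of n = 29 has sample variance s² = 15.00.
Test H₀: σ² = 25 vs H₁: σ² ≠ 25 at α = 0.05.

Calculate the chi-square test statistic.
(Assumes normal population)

df = n - 1 = 28
χ² = (n-1)s²/σ₀² = 28×15.00/25 = 16.8000
Critical values: χ²_{0.975,28} = 15.308, χ²_{0.025,28} = 44.461
Rejection region: χ² < 15.308 or χ² > 44.461
Decision: fail to reject H₀

Answer: χ² = 16.8000, fail to reject H₀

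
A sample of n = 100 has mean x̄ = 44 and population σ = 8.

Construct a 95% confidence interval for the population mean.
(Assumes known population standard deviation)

Confidence level: 95%, α = 0.05
z_0.025 = 1.960
SE = σ/√n = 8/√100 = 0.8000
Margin of error = 1.960 × 0.8000 = 1.5680
CI: x̄ ± margin = 44 ± 1.5680
CI: (42.4320, 45.5680)

Answer: (42.4320, 45.5680)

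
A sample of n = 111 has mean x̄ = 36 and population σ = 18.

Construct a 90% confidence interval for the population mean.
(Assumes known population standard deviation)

Answer: (33.1895, 38.8105)

Derivation:
Confidence level: 90%, α = 0.1
z_0.05 = 1.645
SE = σ/√n = 18/√111 = 1.7085
Margin of error = 1.645 × 1.7085 = 2.8105
CI: x̄ ± margin = 36 ± 2.8105
CI: (33.1895, 38.8105)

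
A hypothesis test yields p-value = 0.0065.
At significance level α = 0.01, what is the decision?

Answer: reject H₀

Derivation:
Compare p-value to α:
0.0065 < 0.01
Decision: reject H₀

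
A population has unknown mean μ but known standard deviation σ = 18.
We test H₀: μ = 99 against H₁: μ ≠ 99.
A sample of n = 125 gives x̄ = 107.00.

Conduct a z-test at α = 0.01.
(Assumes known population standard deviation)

Standard error: SE = σ/√n = 18/√125 = 1.6100
z-statistic: z = (x̄ - μ₀)/SE = (107.00 - 99)/1.6100 = 4.9689
Critical value: ±2.576
p-value < 0.0001
Decision: reject H₀

Answer: z = 4.9689, reject H₀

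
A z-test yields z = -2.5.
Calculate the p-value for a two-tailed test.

For z = -2.5:
p = 2×P(Z > |-2.5|) = 2×(1 - Φ(2.5)) = 0.0124

Answer: p-value ≈ 0.0124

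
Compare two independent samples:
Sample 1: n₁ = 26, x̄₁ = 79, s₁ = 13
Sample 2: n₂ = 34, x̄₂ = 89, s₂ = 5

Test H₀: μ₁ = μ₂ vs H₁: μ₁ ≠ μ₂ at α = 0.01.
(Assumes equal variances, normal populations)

Answer: t = -4.1135, reject H₀

Derivation:
Pooled variance: s²_p = [25×13² + 33×5²]/(58) = 87.0690
s_p = 9.3311
SE = s_p×√(1/n₁ + 1/n₂) = 9.3311×√(1/26 + 1/34) = 2.4310
t = (x̄₁ - x̄₂)/SE = (79 - 89)/2.4310 = -4.1135
df = 58, t-critical = ±2.663
Decision: reject H₀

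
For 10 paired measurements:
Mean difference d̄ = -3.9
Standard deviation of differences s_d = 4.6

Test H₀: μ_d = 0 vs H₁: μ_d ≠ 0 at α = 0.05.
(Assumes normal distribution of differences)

Answer: t = -2.6811, reject H₀

Derivation:
df = n - 1 = 9
SE = s_d/√n = 4.6/√10 = 1.4546
t = d̄/SE = -3.9/1.4546 = -2.6811
Critical value: t_{0.025,9} = ±2.262
p-value ≈ 0.0252
Decision: reject H₀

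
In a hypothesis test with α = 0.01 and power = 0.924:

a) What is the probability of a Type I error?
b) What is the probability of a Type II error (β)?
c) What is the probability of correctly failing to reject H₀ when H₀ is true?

a) Type I error probability = α = 0.01
b) Power = P(reject H₀ | H₁ true) = 1 - β = 0.924, so Type II error probability = β = 1 - Power = 0.076
c) P(fail to reject H₀ | H₀ true) = 1 - α = 0.99

Answer: a) 0.01, b) 0.076, c) 0.99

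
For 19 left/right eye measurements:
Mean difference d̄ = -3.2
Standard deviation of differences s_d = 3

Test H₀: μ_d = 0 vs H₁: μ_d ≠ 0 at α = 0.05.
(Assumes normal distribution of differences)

Answer: t = -4.6498, reject H₀

Derivation:
df = n - 1 = 18
SE = s_d/√n = 3/√19 = 0.6882
t = d̄/SE = -3.2/0.6882 = -4.6498
Critical value: t_{0.025,18} = ±2.101
p-value ≈ 0.0002
Decision: reject H₀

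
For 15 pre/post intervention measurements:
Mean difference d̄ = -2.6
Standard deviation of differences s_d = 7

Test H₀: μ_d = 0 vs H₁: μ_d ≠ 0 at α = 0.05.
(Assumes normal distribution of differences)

Answer: t = -1.4385, fail to reject H₀

Derivation:
df = n - 1 = 14
SE = s_d/√n = 7/√15 = 1.8074
t = d̄/SE = -2.6/1.8074 = -1.4385
Critical value: t_{0.025,14} = ±2.145
p-value ≈ 0.1723
Decision: fail to reject H₀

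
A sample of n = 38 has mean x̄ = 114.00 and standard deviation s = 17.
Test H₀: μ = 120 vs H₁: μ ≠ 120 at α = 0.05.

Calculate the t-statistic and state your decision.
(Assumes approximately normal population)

Answer: t = -2.1756, reject H₀

Derivation:
df = n - 1 = 37
SE = s/√n = 17/√38 = 2.7578
t = (x̄ - μ₀)/SE = (114.00 - 120)/2.7578 = -2.1756
Critical value: t_{0.025,37} = ±2.026
p-value ≈ 0.0360
Decision: reject H₀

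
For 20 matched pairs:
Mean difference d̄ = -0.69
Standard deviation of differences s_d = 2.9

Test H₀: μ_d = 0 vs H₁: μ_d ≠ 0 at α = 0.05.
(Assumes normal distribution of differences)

Answer: t = -1.0640, fail to reject H₀

Derivation:
df = n - 1 = 19
SE = s_d/√n = 2.9/√20 = 0.6485
t = d̄/SE = -0.69/0.6485 = -1.0640
Critical value: t_{0.025,19} = ±2.093
p-value ≈ 0.3007
Decision: fail to reject H₀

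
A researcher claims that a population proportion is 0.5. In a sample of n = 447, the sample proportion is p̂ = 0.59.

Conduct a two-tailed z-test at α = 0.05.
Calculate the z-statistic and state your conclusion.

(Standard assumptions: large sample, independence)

Answer: z = 3.8057, reject H₀

Derivation:
H₀: p = 0.5, H₁: p ≠ 0.5
Standard error: SE = √(p₀(1-p₀)/n) = √(0.5×0.5/447) = 0.023649
z-statistic: z = (p̂ - p₀)/SE = (0.59 - 0.5)/0.023649 = 3.8057
Critical value: z_0.025 = ±1.960
p-value = 0.0001
Decision: reject H₀ at α = 0.05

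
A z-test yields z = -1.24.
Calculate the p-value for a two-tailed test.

Answer: p-value ≈ 0.2150

Derivation:
For z = -1.24:
p = 2×P(Z > |-1.24|) = 2×(1 - Φ(1.24)) = 0.2150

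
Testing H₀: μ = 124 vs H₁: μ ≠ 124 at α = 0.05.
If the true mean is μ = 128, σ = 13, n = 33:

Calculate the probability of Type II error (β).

SE = σ/√n = 13/√33 = 2.2630
Critical values: μ₀ ± z_0.025×SE = 124 ± 1.960×2.2630
Acceptance region: (119.5645, 128.4355)
Under H₁ (μ = 128): z_high = (128.4355 - 128)/2.2630 = 0.1924, z_low = (119.5645 - 128)/2.2630 = -3.7276
β = P(not reject | H₁) = Φ(0.1924) - Φ(-3.7276) ≈ 0.5762

Answer: β ≈ 0.5762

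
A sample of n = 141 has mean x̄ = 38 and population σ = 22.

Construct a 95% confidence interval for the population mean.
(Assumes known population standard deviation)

Answer: (34.3687, 41.6313)

Derivation:
Confidence level: 95%, α = 0.05
z_0.025 = 1.960
SE = σ/√n = 22/√141 = 1.8527
Margin of error = 1.960 × 1.8527 = 3.6313
CI: x̄ ± margin = 38 ± 3.6313
CI: (34.3687, 41.6313)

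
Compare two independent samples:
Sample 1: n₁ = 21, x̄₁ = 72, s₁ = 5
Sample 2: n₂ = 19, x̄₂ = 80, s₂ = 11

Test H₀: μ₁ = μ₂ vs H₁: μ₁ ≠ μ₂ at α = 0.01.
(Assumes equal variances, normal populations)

Answer: t = -3.0098, reject H₀

Derivation:
Pooled variance: s²_p = [20×5² + 18×11²]/(38) = 70.4737
s_p = 8.3949
SE = s_p×√(1/n₁ + 1/n₂) = 8.3949×√(1/21 + 1/19) = 2.6580
t = (x̄₁ - x̄₂)/SE = (72 - 80)/2.6580 = -3.0098
df = 38, t-critical = ±2.712
Decision: reject H₀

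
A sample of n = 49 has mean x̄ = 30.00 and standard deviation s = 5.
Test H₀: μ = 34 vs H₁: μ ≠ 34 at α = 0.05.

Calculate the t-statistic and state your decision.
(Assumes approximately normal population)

df = n - 1 = 48
SE = s/√n = 5/√49 = 0.7143
t = (x̄ - μ₀)/SE = (30.00 - 34)/0.7143 = -5.5999
Critical value: t_{0.025,48} = ±2.011
p-value < 0.0001
Decision: reject H₀

Answer: t = -5.5999, reject H₀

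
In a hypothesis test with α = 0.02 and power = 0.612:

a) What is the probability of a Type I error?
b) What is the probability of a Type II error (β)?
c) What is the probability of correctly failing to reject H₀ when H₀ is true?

a) Type I error probability = α = 0.02
b) Power = P(reject H₀ | H₁ true) = 1 - β = 0.612, so Type II error probability = β = 1 - Power = 0.388
c) P(fail to reject H₀ | H₀ true) = 1 - α = 0.98

Answer: a) 0.02, b) 0.388, c) 0.98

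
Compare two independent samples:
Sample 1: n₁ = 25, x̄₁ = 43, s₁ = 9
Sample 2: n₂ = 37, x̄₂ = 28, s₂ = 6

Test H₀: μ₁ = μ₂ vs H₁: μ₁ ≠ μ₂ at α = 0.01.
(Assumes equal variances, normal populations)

Answer: t = 7.8844, reject H₀

Derivation:
Pooled variance: s²_p = [24×9² + 36×6²]/(60) = 54.0000
s_p = 7.3485
SE = s_p×√(1/n₁ + 1/n₂) = 7.3485×√(1/25 + 1/37) = 1.9025
t = (x̄₁ - x̄₂)/SE = (43 - 28)/1.9025 = 7.8844
df = 60, t-critical = ±2.660
Decision: reject H₀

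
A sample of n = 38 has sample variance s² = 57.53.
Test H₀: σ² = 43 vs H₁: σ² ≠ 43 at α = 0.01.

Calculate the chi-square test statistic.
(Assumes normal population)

df = n - 1 = 37
χ² = (n-1)s²/σ₀² = 37×57.53/43 = 49.5026
Critical values: χ²_{0.995,37} = 18.586, χ²_{0.005,37} = 62.883
Rejection region: χ² < 18.586 or χ² > 62.883
Decision: fail to reject H₀

Answer: χ² = 49.5026, fail to reject H₀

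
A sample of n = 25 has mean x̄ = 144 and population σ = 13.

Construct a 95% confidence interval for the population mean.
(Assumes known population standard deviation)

Answer: (138.9040, 149.0960)

Derivation:
Confidence level: 95%, α = 0.05
z_0.025 = 1.960
SE = σ/√n = 13/√25 = 2.6000
Margin of error = 1.960 × 2.6000 = 5.0960
CI: x̄ ± margin = 144 ± 5.0960
CI: (138.9040, 149.0960)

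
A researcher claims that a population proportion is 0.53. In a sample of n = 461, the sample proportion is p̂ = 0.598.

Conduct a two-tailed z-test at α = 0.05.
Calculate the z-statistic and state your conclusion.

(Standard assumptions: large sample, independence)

Answer: z = 2.9254, reject H₀

Derivation:
H₀: p = 0.53, H₁: p ≠ 0.53
Standard error: SE = √(p₀(1-p₀)/n) = √(0.53×0.47/461) = 0.023245
z-statistic: z = (p̂ - p₀)/SE = (0.598 - 0.53)/0.023245 = 2.9254
Critical value: z_0.025 = ±1.960
p-value = 0.0034
Decision: reject H₀ at α = 0.05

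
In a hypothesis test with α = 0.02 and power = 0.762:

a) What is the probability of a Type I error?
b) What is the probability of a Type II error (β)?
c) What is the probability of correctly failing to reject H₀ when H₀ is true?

Answer: a) 0.02, b) 0.238, c) 0.98

Derivation:
a) Type I error probability = α = 0.02
b) Power = P(reject H₀ | H₁ true) = 1 - β = 0.762, so Type II error probability = β = 1 - Power = 0.238
c) P(fail to reject H₀ | H₀ true) = 1 - α = 0.98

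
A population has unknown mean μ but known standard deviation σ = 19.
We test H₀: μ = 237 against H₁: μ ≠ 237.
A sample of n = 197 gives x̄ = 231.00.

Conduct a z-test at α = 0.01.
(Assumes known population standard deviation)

Standard error: SE = σ/√n = 19/√197 = 1.3537
z-statistic: z = (x̄ - μ₀)/SE = (231.00 - 237)/1.3537 = -4.4323
Critical value: ±2.576
p-value < 0.0001
Decision: reject H₀

Answer: z = -4.4323, reject H₀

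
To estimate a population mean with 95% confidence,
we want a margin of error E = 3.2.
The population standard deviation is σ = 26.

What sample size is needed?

Answer: n = 254

Derivation:
z_0.025 = 1.960
n = (z×σ/E)² = (1.960×26/3.2)²
n = 253.6056
Round up: n = 254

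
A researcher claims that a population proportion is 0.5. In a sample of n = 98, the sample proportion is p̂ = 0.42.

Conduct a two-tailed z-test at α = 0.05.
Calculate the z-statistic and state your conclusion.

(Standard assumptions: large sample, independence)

Answer: z = -1.5839, fail to reject H₀

Derivation:
H₀: p = 0.5, H₁: p ≠ 0.5
Standard error: SE = √(p₀(1-p₀)/n) = √(0.5×0.5/98) = 0.050508
z-statistic: z = (p̂ - p₀)/SE = (0.42 - 0.5)/0.050508 = -1.5839
Critical value: z_0.025 = ±1.960
p-value = 0.1132
Decision: fail to reject H₀ at α = 0.05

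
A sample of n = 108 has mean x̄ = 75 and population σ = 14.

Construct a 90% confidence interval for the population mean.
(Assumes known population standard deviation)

Answer: (72.7839, 77.2161)

Derivation:
Confidence level: 90%, α = 0.1
z_0.05 = 1.645
SE = σ/√n = 14/√108 = 1.3472
Margin of error = 1.645 × 1.3472 = 2.2161
CI: x̄ ± margin = 75 ± 2.2161
CI: (72.7839, 77.2161)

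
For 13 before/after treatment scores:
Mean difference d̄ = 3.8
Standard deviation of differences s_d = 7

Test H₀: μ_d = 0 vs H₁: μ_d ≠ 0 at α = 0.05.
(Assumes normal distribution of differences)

Answer: t = 1.9572, fail to reject H₀

Derivation:
df = n - 1 = 12
SE = s_d/√n = 7/√13 = 1.9415
t = d̄/SE = 3.8/1.9415 = 1.9572
Critical value: t_{0.025,12} = ±2.179
p-value ≈ 0.0740
Decision: fail to reject H₀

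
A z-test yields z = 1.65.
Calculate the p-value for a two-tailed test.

For z = 1.65:
p = 2×P(Z > |1.65|) = 2×(1 - Φ(1.65)) = 0.0989

Answer: p-value ≈ 0.0989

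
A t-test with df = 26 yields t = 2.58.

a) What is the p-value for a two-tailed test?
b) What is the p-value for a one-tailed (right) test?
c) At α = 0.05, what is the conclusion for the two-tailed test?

Using t-distribution with df = 26:
a) Two-tailed: p = 2×P(T > 2.58) = 0.0159
b) One-tailed: p = P(T > 2.58) = 0.0079
c) 0.0159 < 0.05, reject H₀

Answer: a) 0.0159, b) 0.0079, c) reject H₀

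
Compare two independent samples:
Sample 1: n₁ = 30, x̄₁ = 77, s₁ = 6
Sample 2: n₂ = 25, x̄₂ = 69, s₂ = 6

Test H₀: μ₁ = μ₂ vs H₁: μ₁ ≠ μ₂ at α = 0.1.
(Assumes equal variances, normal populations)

Answer: t = 4.9237, reject H₀

Derivation:
Pooled variance: s²_p = [29×6² + 24×6²]/(53) = 36.0000
s_p = 6.0000
SE = s_p×√(1/n₁ + 1/n₂) = 6.0000×√(1/30 + 1/25) = 1.6248
t = (x̄₁ - x̄₂)/SE = (77 - 69)/1.6248 = 4.9237
df = 53, t-critical = ±1.674
Decision: reject H₀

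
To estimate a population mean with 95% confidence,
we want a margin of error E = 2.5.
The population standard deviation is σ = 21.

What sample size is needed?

Answer: n = 272

Derivation:
z_0.025 = 1.960
n = (z×σ/E)² = (1.960×21/2.5)²
n = 271.0633
Round up: n = 272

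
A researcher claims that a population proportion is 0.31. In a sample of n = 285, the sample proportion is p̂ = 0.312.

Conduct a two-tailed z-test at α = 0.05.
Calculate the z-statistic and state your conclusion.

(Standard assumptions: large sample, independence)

H₀: p = 0.31, H₁: p ≠ 0.31
Standard error: SE = √(p₀(1-p₀)/n) = √(0.31×0.69/285) = 0.027396
z-statistic: z = (p̂ - p₀)/SE = (0.312 - 0.31)/0.027396 = 0.0730
Critical value: z_0.025 = ±1.960
p-value = 0.9418
Decision: fail to reject H₀ at α = 0.05

Answer: z = 0.0730, fail to reject H₀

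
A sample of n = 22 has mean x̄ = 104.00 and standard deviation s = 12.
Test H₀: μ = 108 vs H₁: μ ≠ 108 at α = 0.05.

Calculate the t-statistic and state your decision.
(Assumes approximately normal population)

Answer: t = -1.5635, fail to reject H₀

Derivation:
df = n - 1 = 21
SE = s/√n = 12/√22 = 2.5584
t = (x̄ - μ₀)/SE = (104.00 - 108)/2.5584 = -1.5635
Critical value: t_{0.025,21} = ±2.080
p-value ≈ 0.1329
Decision: fail to reject H₀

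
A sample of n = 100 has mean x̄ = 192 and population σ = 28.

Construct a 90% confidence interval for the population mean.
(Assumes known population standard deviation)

Confidence level: 90%, α = 0.1
z_0.05 = 1.645
SE = σ/√n = 28/√100 = 2.8000
Margin of error = 1.645 × 2.8000 = 4.6060
CI: x̄ ± margin = 192 ± 4.6060
CI: (187.3940, 196.6060)

Answer: (187.3940, 196.6060)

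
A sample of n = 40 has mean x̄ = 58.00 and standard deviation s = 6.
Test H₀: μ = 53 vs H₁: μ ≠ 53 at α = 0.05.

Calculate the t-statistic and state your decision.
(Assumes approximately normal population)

Answer: t = 5.2704, reject H₀

Derivation:
df = n - 1 = 39
SE = s/√n = 6/√40 = 0.9487
t = (x̄ - μ₀)/SE = (58.00 - 53)/0.9487 = 5.2704
Critical value: t_{0.025,39} = ±2.023
p-value < 0.0001
Decision: reject H₀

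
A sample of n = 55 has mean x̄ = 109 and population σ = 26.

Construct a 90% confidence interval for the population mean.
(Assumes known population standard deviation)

Confidence level: 90%, α = 0.1
z_0.05 = 1.645
SE = σ/√n = 26/√55 = 3.5058
Margin of error = 1.645 × 3.5058 = 5.7670
CI: x̄ ± margin = 109 ± 5.7670
CI: (103.2330, 114.7670)

Answer: (103.2330, 114.7670)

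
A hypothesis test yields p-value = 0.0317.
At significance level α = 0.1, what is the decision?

Answer: reject H₀

Derivation:
Compare p-value to α:
0.0317 < 0.1
Decision: reject H₀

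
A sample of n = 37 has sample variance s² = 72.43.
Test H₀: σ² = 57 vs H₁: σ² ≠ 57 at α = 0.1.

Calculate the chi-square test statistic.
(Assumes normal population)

df = n - 1 = 36
χ² = (n-1)s²/σ₀² = 36×72.43/57 = 45.7453
Critical values: χ²_{0.95,36} = 23.269, χ²_{0.05,36} = 50.998
Rejection region: χ² < 23.269 or χ² > 50.998
Decision: fail to reject H₀

Answer: χ² = 45.7453, fail to reject H₀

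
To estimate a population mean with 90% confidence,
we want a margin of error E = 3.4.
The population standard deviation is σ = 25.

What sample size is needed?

z_0.05 = 1.645
n = (z×σ/E)² = (1.645×25/3.4)²
n = 146.3033
Round up: n = 147

Answer: n = 147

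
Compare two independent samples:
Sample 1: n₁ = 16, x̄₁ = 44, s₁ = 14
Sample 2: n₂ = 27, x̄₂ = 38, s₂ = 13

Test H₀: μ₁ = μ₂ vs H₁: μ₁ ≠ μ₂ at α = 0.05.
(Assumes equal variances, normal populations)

Pooled variance: s²_p = [15×14² + 26×13²]/(41) = 178.8780
s_p = 13.3745
SE = s_p×√(1/n₁ + 1/n₂) = 13.3745×√(1/16 + 1/27) = 4.2196
t = (x̄₁ - x̄₂)/SE = (44 - 38)/4.2196 = 1.4219
df = 41, t-critical = ±2.020
Decision: fail to reject H₀

Answer: t = 1.4219, fail to reject H₀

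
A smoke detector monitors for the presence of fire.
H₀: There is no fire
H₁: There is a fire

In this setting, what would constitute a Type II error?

Answer: The alarm fails to sound when there actually is a fire

Derivation:
Type I error (α): Rejecting H₀ when H₀ is true
Type II error (β): Failing to reject H₀ when H₁ is true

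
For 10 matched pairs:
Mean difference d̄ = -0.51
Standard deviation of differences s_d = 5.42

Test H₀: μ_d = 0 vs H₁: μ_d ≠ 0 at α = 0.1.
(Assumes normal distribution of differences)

Answer: t = -0.2975, fail to reject H₀

Derivation:
df = n - 1 = 9
SE = s_d/√n = 5.42/√10 = 1.7140
t = d̄/SE = -0.51/1.7140 = -0.2975
Critical value: t_{0.05,9} = ±1.833
p-value ≈ 0.7728
Decision: fail to reject H₀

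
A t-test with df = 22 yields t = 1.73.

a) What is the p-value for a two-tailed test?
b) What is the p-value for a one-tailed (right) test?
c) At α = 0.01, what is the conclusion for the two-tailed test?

Answer: a) 0.0976, b) 0.0488, c) fail to reject H₀

Derivation:
Using t-distribution with df = 22:
a) Two-tailed: p = 2×P(T > 1.73) = 0.0976
b) One-tailed: p = P(T > 1.73) = 0.0488
c) 0.0976 ≥ 0.01, fail to reject H₀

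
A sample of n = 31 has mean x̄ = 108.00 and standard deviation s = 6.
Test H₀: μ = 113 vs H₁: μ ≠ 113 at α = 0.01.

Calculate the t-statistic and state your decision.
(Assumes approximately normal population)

df = n - 1 = 30
SE = s/√n = 6/√31 = 1.0776
t = (x̄ - μ₀)/SE = (108.00 - 113)/1.0776 = -4.6399
Critical value: t_{0.005,30} = ±2.750
p-value ≈ 0.0001
Decision: reject H₀

Answer: t = -4.6399, reject H₀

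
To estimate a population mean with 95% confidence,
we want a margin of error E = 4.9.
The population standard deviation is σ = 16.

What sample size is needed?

z_0.025 = 1.960
n = (z×σ/E)² = (1.960×16/4.9)²
n = 40.9600
Round up: n = 41

Answer: n = 41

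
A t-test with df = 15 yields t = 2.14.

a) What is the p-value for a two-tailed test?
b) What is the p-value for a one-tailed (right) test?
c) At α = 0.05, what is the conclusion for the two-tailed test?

Answer: a) 0.0492, b) 0.0246, c) reject H₀

Derivation:
Using t-distribution with df = 15:
a) Two-tailed: p = 2×P(T > 2.14) = 0.0492
b) One-tailed: p = P(T > 2.14) = 0.0246
c) 0.0492 < 0.05, reject H₀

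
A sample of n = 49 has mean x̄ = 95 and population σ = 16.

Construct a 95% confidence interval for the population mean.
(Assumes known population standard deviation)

Answer: (90.5200, 99.4800)

Derivation:
Confidence level: 95%, α = 0.05
z_0.025 = 1.960
SE = σ/√n = 16/√49 = 2.2857
Margin of error = 1.960 × 2.2857 = 4.4800
CI: x̄ ± margin = 95 ± 4.4800
CI: (90.5200, 99.4800)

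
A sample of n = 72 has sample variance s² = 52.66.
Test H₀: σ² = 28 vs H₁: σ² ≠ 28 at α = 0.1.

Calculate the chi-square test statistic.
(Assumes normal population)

df = n - 1 = 71
χ² = (n-1)s²/σ₀² = 71×52.66/28 = 133.5307
Critical values: χ²_{0.95,71} = 52.600, χ²_{0.05,71} = 91.670
Rejection region: χ² < 52.600 or χ² > 91.670
Decision: reject H₀

Answer: χ² = 133.5307, reject H₀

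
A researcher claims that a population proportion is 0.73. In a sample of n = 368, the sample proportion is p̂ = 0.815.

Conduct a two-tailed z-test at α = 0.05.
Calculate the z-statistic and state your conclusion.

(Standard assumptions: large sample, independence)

H₀: p = 0.73, H₁: p ≠ 0.73
Standard error: SE = √(p₀(1-p₀)/n) = √(0.73×0.27/368) = 0.023143
z-statistic: z = (p̂ - p₀)/SE = (0.815 - 0.73)/0.023143 = 3.6728
Critical value: z_0.025 = ±1.960
p-value = 0.0002
Decision: reject H₀ at α = 0.05

Answer: z = 3.6728, reject H₀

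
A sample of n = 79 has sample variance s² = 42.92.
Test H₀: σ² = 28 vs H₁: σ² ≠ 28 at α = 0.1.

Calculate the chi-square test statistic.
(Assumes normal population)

df = n - 1 = 78
χ² = (n-1)s²/σ₀² = 78×42.92/28 = 119.5629
Critical values: χ²_{0.95,78} = 58.654, χ²_{0.05,78} = 99.617
Rejection region: χ² < 58.654 or χ² > 99.617
Decision: reject H₀

Answer: χ² = 119.5629, reject H₀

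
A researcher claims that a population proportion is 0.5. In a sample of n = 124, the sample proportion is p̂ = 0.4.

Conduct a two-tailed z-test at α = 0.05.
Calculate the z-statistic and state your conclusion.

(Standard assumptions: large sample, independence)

H₀: p = 0.5, H₁: p ≠ 0.5
Standard error: SE = √(p₀(1-p₀)/n) = √(0.5×0.5/124) = 0.044901
z-statistic: z = (p̂ - p₀)/SE = (0.4 - 0.5)/0.044901 = -2.2271
Critical value: z_0.025 = ±1.960
p-value = 0.0259
Decision: reject H₀ at α = 0.05

Answer: z = -2.2271, reject H₀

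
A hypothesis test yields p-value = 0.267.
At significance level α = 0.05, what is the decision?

Compare p-value to α:
0.267 ≥ 0.05
Decision: fail to reject H₀

Answer: fail to reject H₀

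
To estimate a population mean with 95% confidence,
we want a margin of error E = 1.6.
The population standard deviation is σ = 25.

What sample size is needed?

Answer: n = 938

Derivation:
z_0.025 = 1.960
n = (z×σ/E)² = (1.960×25/1.6)²
n = 937.8906
Round up: n = 938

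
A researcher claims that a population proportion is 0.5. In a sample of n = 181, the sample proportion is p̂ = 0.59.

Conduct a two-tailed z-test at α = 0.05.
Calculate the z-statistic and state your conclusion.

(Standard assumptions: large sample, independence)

H₀: p = 0.5, H₁: p ≠ 0.5
Standard error: SE = √(p₀(1-p₀)/n) = √(0.5×0.5/181) = 0.037165
z-statistic: z = (p̂ - p₀)/SE = (0.59 - 0.5)/0.037165 = 2.4216
Critical value: z_0.025 = ±1.960
p-value = 0.0155
Decision: reject H₀ at α = 0.05

Answer: z = 2.4216, reject H₀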